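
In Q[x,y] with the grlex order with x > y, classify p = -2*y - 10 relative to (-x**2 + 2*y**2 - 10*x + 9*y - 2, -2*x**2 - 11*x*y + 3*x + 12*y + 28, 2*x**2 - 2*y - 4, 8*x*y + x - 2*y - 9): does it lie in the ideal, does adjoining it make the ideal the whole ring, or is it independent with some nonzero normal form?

Adjoining -2*y - 10 makes the ideal the whole ring: the system is inconsistent.

First compute the reduced Gröbner basis of I by Buchberger's algorithm.
f_1 = -x**2 + 2*y**2 - 10*x + 9*y - 2, LT = x**2.
f_2 = -2*x**2 - 11*x*y + 3*x + 12*y + 28, LT = x**2.
f_3 = 2*x**2 - 2*y - 4, LT = x**2.
f_4 = 8*x*y + x - 2*y - 9, LT = x*y.

S(f_1,f_2): lcm = x**2. S = -11/2*x*y - 2*y**2 + 23/2*x - 3*y + 16.
  reduce S modulo (f_1, f_2, f_3, f_4):
  remainder -2*y**2 + 195/16*x - 35/8*y + 157/16 ≠ 0; add h_5 = -2*y**2 + 195/16*x - 35/8*y + 157/16 to the basis.

S(f_1,f_3): lcm = x**2. S = -2*y**2 + 10*x - 8*y + 4.
  reduce S modulo (f_1, f_2, f_3, f_4, h_5):
  remainder -35/16*x - 29/8*y - 93/16 ≠ 0; add h_6 = -35/16*x - 29/8*y - 93/16 to the basis.

S(f_1,f_4): lcm = x**2*y. S = -2*y**3 - 1/8*x**2 + 41/4*x*y - 9*y**2 + 9/8*x + 2*y.
  reduce S modulo (f_1, f_2, f_3, f_4, h_5, h_6):
  remainder 5167/112*y + 5167/112 ≠ 0; add h_7 = 5167/112*y + 5167/112 to the basis.

The other S-polynomials (S(f_2,f_3), S(f_2,f_4), S(f_3,f_4), S(f_1,h_5), S(f_2,h_5), S(f_3,h_5), S(f_4,h_5), S(f_1,h_6), S(f_2,h_6), S(f_3,h_6), S(f_4,h_6), S(h_5,h_6), S(f_1,h_7), S(f_2,h_7), S(f_3,h_7), S(f_4,h_7), S(h_5,h_7), S(h_6,h_7)) all reduce to 0 modulo the current basis, so we have a Gröbner basis.
Inter-reduce: drop elements whose leading term is divisible by another's, tail-reduce, and make monic.
Reduced Gröbner basis: {x + 1, y + 1}.
Label its elements g_1 = x + 1, g_2 = y + 1.

Reduce p = -2*y - 10 modulo G:
  leading term y: subtract (-2)·g_2 from -2*y - 10 → -8
  leading term 1: no divisor's leading term divides it; move -8 to the remainder.
  normal form = -8.
The normal form is nonzero, so p ∉ I. Since p minus its normal form lies in I, I + (p) = I + (r) where r = -8; decide whether this ideal is the whole ring.
Here r = -8 is a nonzero constant, hence a unit: 1 ∈ I + (p), the Gröbner basis of I + (p) is {1}, and the enlarged system has no common solution — adjoining p is inconsistent.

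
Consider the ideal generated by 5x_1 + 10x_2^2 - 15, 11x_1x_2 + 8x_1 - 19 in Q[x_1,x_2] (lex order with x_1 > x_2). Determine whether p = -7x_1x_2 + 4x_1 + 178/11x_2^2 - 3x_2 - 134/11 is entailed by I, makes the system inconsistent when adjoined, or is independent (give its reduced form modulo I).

Adjoining -7x_1x_2 + 4x_1 + 178/11x_2^2 - 3x_2 - 134/11 makes the ideal the whole ring: the system is inconsistent.

First compute the reduced Gröbner basis of I by Buchberger's algorithm.
f_1 = 5x_1 + 10x_2^2 - 15, LT = x_1.
f_2 = 11x_1x_2 + 8x_1 - 19, LT = x_1x_2.

S(f_1,f_2): lcm = x_1x_2. S = -8/11x_1 + 2x_2^3 - 3x_2 + 19/11.
  leading term x_1: subtract (-8/55)·f_1 from -8/11x_1 + 2x_2^3 - 3x_2 + 19/11 → 2x_2^3 + 16/11x_2^2 - 3x_2 - 5/11
  leading term x_2^3: no divisor's leading term divides it; move 2x_2^3 to the remainder.
  leading term x_2^2: no divisor's leading term divides it; move 16/11x_2^2 to the remainder.
  leading term x_2: no divisor's leading term divides it; move -3x_2 to the remainder.
  leading term 1: no divisor's leading term divides it; move -5/11 to the remainder.
  remainder 2x_2^3 + 16/11x_2^2 - 3x_2 - 5/11 ≠ 0; add h_3 = 2x_2^3 + 16/11x_2^2 - 3x_2 - 5/11 to the basis.

The other S-polynomials (S(f_1,h_3), S(f_2,h_3)) all reduce to 0 modulo the current basis, so we have a Gröbner basis.
Inter-reduce: drop elements whose leading term is divisible by another's, tail-reduce, and make monic.
Reduced Gröbner basis: {x_1 + 2x_2^2 - 3, x_2^3 + 8/11x_2^2 - 3/2x_2 - 5/22}.
Label its elements g_1 = x_1 + 2x_2^2 - 3, g_2 = x_2^3 + 8/11x_2^2 - 3/2x_2 - 5/22.

Reduce p = -7x_1x_2 + 4x_1 + 178/11x_2^2 - 3x_2 - 134/11 modulo G:
  leading term x_1x_2: subtract (-7x_2)·g_1 from -7x_1x_2 + 4x_1 + 178/11x_2^2 - 3x_2 - 134/11 → 4x_1 + 14x_2^3 + 178/11x_2^2 - 24x_2 - 134/11
  leading term x_1: subtract (4)·g_1 from 4x_1 + 14x_2^3 + 178/11x_2^2 - 24x_2 - 134/11 → 14x_2^3 + 90/11x_2^2 - 24x_2 - 2/11
  leading term x_2^3: subtract (14)·g_2 from 14x_2^3 + 90/11x_2^2 - 24x_2 - 2/11 → -2x_2^2 - 3x_2 + 3
  leading term x_2^2: no divisor's leading term divides it; move -2x_2^2 to the remainder.
  leading term x_2: no divisor's leading term divides it; move -3x_2 to the remainder.
  leading term 1: no divisor's leading term divides it; move 3 to the remainder.
  normal form = -2x_2^2 - 3x_2 + 3.
The normal form is nonzero, so p ∉ I. Since p minus its normal form lies in I, I + (p) = I + (r) where r = -2x_2^2 - 3x_2 + 3; decide whether this ideal is the whole ring.
Run Buchberger on G together with r (pairs among the g_i already reduce to 0 since G is a Gröbner basis):
g_1 = x_1 + 2x_2^2 - 3, LT = x_1.
g_2 = x_2^3 + 8/11x_2^2 - 3/2x_2 - 5/22, LT = x_2^3.
r = -2x_2^2 - 3x_2 + 3, LT = x_2^2.

S(g_2,r): lcm = x_2^3. S = -17/22x_2^2 - 5/22.
  leading term x_2^2: subtract (17/44)·r from -17/22x_2^2 - 5/22 → 51/44x_2 - 61/44
  leading term x_2: no divisor's leading term divides it; move 51/44x_2 to the remainder.
  leading term 1: no divisor's leading term divides it; move -61/44 to the remainder.
  remainder 51/44x_2 - 61/44 ≠ 0; add m_4 = 51/44x_2 - 61/44 to the basis.

S(g_2,m_4): lcm = x_2^3. S = 1079/561x_2^2 - 3/2x_2 - 5/22.
  leading term x_2^2: subtract (-1079/1122)·r from 1079/561x_2^2 - 3/2x_2 - 5/22 → -820/187x_2 + 497/187
  leading term x_2: subtract (-3280/867)·m_4 from -820/187x_2 + 497/187 → -2243/867
  leading term 1: no divisor's leading term divides it; move -2243/867 to the remainder.
  remainder -2243/867 ≠ 0; add m_5 = -2243/867 to the basis.

The other S-polynomials (S(g_1,g_2), S(g_1,r), S(g_1,m_4), S(r,m_4), S(g_1,m_5), S(g_2,m_5), S(r,m_5), S(m_4,m_5)) all reduce to 0 modulo the current basis, so we have a Gröbner basis.
Inter-reduce: drop elements whose leading term is divisible by another's, tail-reduce, and make monic.
Reduced Gröbner basis: {1}.
The reduced Gröbner basis of I + (p) is {1}: the ideal is the whole ring, so the enlarged system has no common solution — adjoining p is inconsistent.

The remainder on division by a Gröbner basis is unique — it is the normal form.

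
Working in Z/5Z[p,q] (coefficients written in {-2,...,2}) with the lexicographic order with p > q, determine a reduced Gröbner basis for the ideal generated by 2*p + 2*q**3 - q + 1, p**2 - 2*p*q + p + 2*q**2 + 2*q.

The reduced Gröbner basis is the canonical form of the ideal for this ordering.

f_1 = 2*p + 2*q**3 - q + 1, LT = p.
f_2 = p**2 - 2*p*q + p + 2*q**2 + 2*q, LT = p**2.

S(f_1,f_2): lcm = p**2. S = p*q**3 - p*q + 2*p - 2*q**2 - 2*q.
  leading term p*q**3: subtract (-2*q**3)·f_1 from p*q**3 - p*q + 2*p - 2*q**2 - 2*q → -p*q + 2*p - q**6 - 2*q**4 + 2*q**3 - 2*q**2 - 2*q
  leading term p*q: subtract (2*q)·f_1 from -p*q + 2*p - q**6 - 2*q**4 + 2*q**3 - 2*q**2 - 2*q → 2*p - q**6 - q**4 + 2*q**3 + q
  leading term p: subtract (1)·f_1 from 2*p - q**6 - q**4 + 2*q**3 + q → -q**6 - q**4 + 2*q - 1
  leading term q**6: no divisor's leading term divides it; move -q**6 to the remainder.
  leading term q**4: no divisor's leading term divides it; move -q**4 to the remainder.
  leading term q: no divisor's leading term divides it; move 2*q to the remainder.
  leading term 1: no divisor's leading term divides it; move -1 to the remainder.
  remainder -q**6 - q**4 + 2*q - 1 ≠ 0; add g_3 = -q**6 - q**4 + 2*q - 1 to the basis.

The other S-polynomials (S(f_1,g_3), S(f_2,g_3)) all reduce to 0 modulo the current basis, so we have a Gröbner basis.
Inter-reduce: drop elements whose leading term is divisible by another's, tail-reduce, and make monic.

G = {p + q**3 + 2*q - 2, q**6 + q**4 - 2*q + 1}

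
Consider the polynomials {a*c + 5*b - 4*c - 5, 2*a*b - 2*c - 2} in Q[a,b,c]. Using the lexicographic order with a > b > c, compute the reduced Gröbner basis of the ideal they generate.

f_1 = a*c + 5*b - 4*c - 5, LT = a*c.
f_2 = 2*a*b - 2*c - 2, LT = a*b.

S(f_1,f_2): lcm = a*b*c. S = 5*b**2 - 4*b*c - 5*b + c**2 + c.
  leading term b**2: no divisor's leading term divides it; move 5*b**2 to the remainder.
  leading term b*c: no divisor's leading term divides it; move -4*b*c to the remainder.
  leading term b: no divisor's leading term divides it; move -5*b to the remainder.
  leading term c**2: no divisor's leading term divides it; move c**2 to the remainder.
  leading term c: no divisor's leading term divides it; move c to the remainder.
  remainder 5*b**2 - 4*b*c - 5*b + c**2 + c ≠ 0; add g_3 = 5*b**2 - 4*b*c - 5*b + c**2 + c to the basis.

The other S-polynomials (S(f_1,g_3), S(f_2,g_3)) all reduce to 0 modulo the current basis, so we have a Gröbner basis.

G = {a*b - c - 1, a*c + 5*b - 4*c - 5, b**2 - 4/5*b*c - b + 1/5*c**2 + 1/5*c}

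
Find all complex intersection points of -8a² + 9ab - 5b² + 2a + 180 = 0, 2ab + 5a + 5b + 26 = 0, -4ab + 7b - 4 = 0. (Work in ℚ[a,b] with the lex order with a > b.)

{(2, -4)}

Compute a lex Gröbner basis by Buchberger's algorithm.
f_1 = -8a² + 9ab + 2a - 5b² + 180, LT = a².
f_2 = 2ab + 5a + 5b + 26, LT = ab.
f_3 = -4ab + 7b - 4, LT = ab.

S(f_1,f_2): lcm = a²b. S = -5/2a² - 9/8ab² - 11/4ab - 13a + ⅝b³ - 45/2b.
  reduce S modulo (f_1, f_2, f_3):
  remainder -27/4a + ⅝b³ + 35/8b² - b - 41/2 ≠ 0; add h_4 = -27/4a + ⅝b³ + 35/8b² - b - 41/2 to the basis.

S(f_1,f_3): lcm = a²b. S = -9/8ab² + 3/2ab - a + ⅝b³ - 45/2b.
  reduce S modulo (f_1, f_2, f_3, h_4):
  remainder -805/1728b³ - 8335/1728b² - 14611/864b - 4381/216 ≠ 0; add h_5 = -805/1728b³ - 8335/1728b² - 14611/864b - 4381/216 to the basis.

S(f_2,f_3): lcm = ab. S = 5/2a + 17/4b + 12.
  reduce S modulo (f_1, f_2, f_3, h_4, h_5):
  remainder -125/161b² - 2913/644b - 913/161 ≠ 0; add h_6 = -125/161b² - 2913/644b - 913/161 to the basis.

S(f_2,h_4): lcm = ab. S = 5/2a + 5/54b⁴ + 35/54b³ - 4/27b² - 29/54b + 13.
  reduce S modulo (f_1, f_2, f_3, h_4, h_5, h_6):
  remainder 16771/4025b + 67084/4025 ≠ 0; add h_7 = 16771/4025b + 67084/4025 to the basis.

The other S-polynomials (S(f_1,h_4), S(f_3,h_4), S(f_1,h_5), S(f_2,h_5), S(f_3,h_5), S(h_4,h_5), S(f_1,h_6), S(f_2,h_6), S(f_3,h_6), S(h_4,h_6), S(h_5,h_6), S(f_1,h_7), S(f_2,h_7), S(f_3,h_7), S(h_4,h_7), S(h_5,h_7), S(h_6,h_7)) all reduce to 0 modulo the current basis, so we have a Gröbner basis.
Inter-reduce: drop elements whose leading term is divisible by another's, tail-reduce, and make monic.
Reduced Gröbner basis: {a - 2, b + 4}.

Since the basis is lex-ordered, b + 4 is univariate in b. Its roots are {-4}. Back-substituting each root into the other basis elements fixes the other coordinates.
  b = -4: the earlier basis element becomes a - 2 = 0, giving a = 2 — point (2, -4).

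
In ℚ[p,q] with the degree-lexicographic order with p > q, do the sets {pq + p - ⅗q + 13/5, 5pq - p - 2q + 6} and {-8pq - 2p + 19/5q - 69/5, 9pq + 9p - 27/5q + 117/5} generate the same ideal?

Two ideals are equal iff their reduced Gröbner bases coincide (the reduced basis is unique for a fixed ordering).
Buchberger on the first generating set:
f_1 = pq + p - ⅗q + 13/5, LT = pq.
f_2 = 5pq - p - 2q + 6, LT = pq.

S(f_1,f_2): lcm = pq. S = 6/5p - ⅕q + 7/5.
  leading term p: no divisor's leading term divides it; move 6/5p to the remainder.
  leading term q: no divisor's leading term divides it; move -⅕q to the remainder.
  leading term 1: no divisor's leading term divides it; move 7/5 to the remainder.
  remainder 6/5p - ⅕q + 7/5 ≠ 0; add g_3 = 6/5p - ⅕q + 7/5 to the basis.

S(f_1,g_3): lcm = pq. S = ⅙q² + p - 53/30q + 13/5.
  leading term q²: no divisor's leading term divides it; move ⅙q² to the remainder.
  leading term p: subtract (⅚)·g_3 from p - 53/30q + 13/5 → -8/5q + 43/30
  leading term q: no divisor's leading term divides it; move -8/5q to the remainder.
  leading term 1: no divisor's leading term divides it; move 43/30 to the remainder.
  remainder ⅙q² - 8/5q + 43/30 ≠ 0; add g_4 = ⅙q² - 8/5q + 43/30 to the basis.

S(f_2,g_3): lcm = pq. S = ⅙q² - ⅕p - 47/30q + 6/5.
  leading term q²: subtract (1)·g_4 from ⅙q² - ⅕p - 47/30q + 6/5 → -⅕p + 1/30q - 7/30
  leading term p: subtract (-⅙)·g_3 from -⅕p + 1/30q - 7/30 → 0
  remainder 0.

S(f_1,g_4): lcm = pq². S = 53/5pq - ⅗q² - 43/5p + 13/5q.
  leading term pq: subtract (53/5)·f_1 from 53/5pq - ⅗q² - 43/5p + 13/5q → -⅗q² - 96/5p + 224/25q - 689/25
  leading term q²: subtract (-18/5)·g_4 from -⅗q² - 96/5p + 224/25q - 689/25 → -96/5p + 16/5q - 112/5
  leading term p: subtract (-16)·g_3 from -96/5p + 16/5q - 112/5 → 0
  remainder 0.

S(f_2,g_4): lcm = pq². S = 47/5pq - ⅖q² - 43/5p + 6/5q.
  leading term pq: subtract (47/5)·f_1 from 47/5pq - ⅖q² - 43/5p + 6/5q → -⅖q² - 18p + 171/25q - 611/25
  leading term q²: subtract (-12/5)·g_4 from -⅖q² - 18p + 171/25q - 611/25 → -18p + 3q - 21
  leading term p: subtract (-15)·g_3 from -18p + 3q - 21 → 0
  remainder 0.

S(g_3,g_4): leading monomials are coprime, so the S-polynomial reduces to 0 (Buchberger's first criterion).
Every S-polynomial of the final basis reduces to 0, so we have a Gröbner basis.
Inter-reduce: drop elements whose leading term is divisible by another's, tail-reduce, and make monic.
Reduced Gröbner basis: {q² - 48/5q + 43/5, p - ⅙q + 7/6}.

Buchberger on the second generating set:
h_1 = -8pq - 2p + 19/5q - 69/5, LT = pq.
h_2 = 9pq + 9p - 27/5q + 117/5, LT = pq.

S(h_1,h_2): lcm = pq. S = -¾p + ⅛q - ⅞.
  leading term p: no divisor's leading term divides it; move -¾p to the remainder.
  leading term q: no divisor's leading term divides it; move ⅛q to the remainder.
  leading term 1: no divisor's leading term divides it; move -⅞ to the remainder.
  remainder -¾p + ⅛q - ⅞ ≠ 0; add k_3 = -¾p + ⅛q - ⅞ to the basis.

S(h_1,k_3): lcm = pq. S = ⅙q² + ¼p - 197/120q + 69/40.
  leading term q²: no divisor's leading term divides it; move ⅙q² to the remainder.
  leading term p: subtract (-⅓)·k_3 from ¼p - 197/120q + 69/40 → -8/5q + 43/30
  leading term q: no divisor's leading term divides it; move -8/5q to the remainder.
  leading term 1: no divisor's leading term divides it; move 43/30 to the remainder.
  remainder ⅙q² - 8/5q + 43/30 ≠ 0; add k_4 = ⅙q² - 8/5q + 43/30 to the basis.

S(h_2,k_3): lcm = pq. S = ⅙q² + p - 53/30q + 13/5.
  leading term q²: subtract (1)·k_4 from ⅙q² + p - 53/30q + 13/5 → p - ⅙q + 7/6
  leading term p: subtract (-4/3)·k_3 from p - ⅙q + 7/6 → 0
  remainder 0.

S(h_1,k_4): lcm = pq². S = 197/20pq - 19/40q² - 43/5p + 69/40q.
  leading term pq: subtract (-197/160)·h_1 from 197/20pq - 19/40q² - 43/5p + 69/40q → -19/40q² - 177/16p + 5123/800q - 13593/800
  leading term q²: subtract (-57/20)·k_4 from -19/40q² - 177/16p + 5123/800q - 13593/800 → -177/16p + 59/32q - 413/32
  leading term p: subtract (59/4)·k_3 from -177/16p + 59/32q - 413/32 → 0
  remainder 0.

S(h_2,k_4): lcm = pq². S = 53/5pq - ⅗q² - 43/5p + 13/5q.
  leading term pq: subtract (-53/40)·h_1 from 53/5pq - ⅗q² - 43/5p + 13/5q → -⅗q² - 45/4p + 1527/200q - 3657/200
  leading term q²: subtract (-18/5)·k_4 from -⅗q² - 45/4p + 1527/200q - 3657/200 → -45/4p + 15/8q - 105/8
  leading term p: subtract (15)·k_3 from -45/4p + 15/8q - 105/8 → 0
  remainder 0.

S(k_3,k_4): leading monomials are coprime, so the S-polynomial reduces to 0 (Buchberger's first criterion).
Every S-polynomial of the final basis reduces to 0, so we have a Gröbner basis.
Inter-reduce: drop elements whose leading term is divisible by another's, tail-reduce, and make monic.
Reduced Gröbner basis: {q² - 48/5q + 43/5, p - ⅙q + 7/6}.

The two bases agree; hence the ideals are identical.

Yes, the ideals are equal.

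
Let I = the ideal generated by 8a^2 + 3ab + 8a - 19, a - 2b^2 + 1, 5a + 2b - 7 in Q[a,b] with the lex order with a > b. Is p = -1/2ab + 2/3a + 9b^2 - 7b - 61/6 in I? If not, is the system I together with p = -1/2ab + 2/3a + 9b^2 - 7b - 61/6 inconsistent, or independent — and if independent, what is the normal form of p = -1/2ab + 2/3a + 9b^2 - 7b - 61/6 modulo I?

First compute the reduced Gröbner basis of I by Buchberger's algorithm.
f_1 = 8a^2 + 3ab + 8a - 19, LT = a^2.
f_2 = a - 2b^2 + 1, LT = a.
f_3 = 5a + 2b - 7, LT = a.

S(f_1,f_2): lcm = a^2. S = 2ab^2 + 3/8ab - 19/8.
  reduce S modulo (f_1, f_2, f_3):
  remainder 4b^4 + 3/4b^3 - 2b^2 - 3/8b - 19/8 ≠ 0; add h_4 = 4b^4 + 3/4b^3 - 2b^2 - 3/8b - 19/8 to the basis.

S(f_1,f_3): lcm = a^2. S = -1/40ab + 12/5a - 19/8.
  reduce S modulo (f_1, f_2, f_3, h_4):
  remainder -1/20b^3 + 24/5b^2 + 1/40b - 191/40 ≠ 0; add h_5 = -1/20b^3 + 24/5b^2 + 1/40b - 191/40 to the basis.

S(f_2,f_3): lcm = a. S = -2b^2 - 2/5b + 12/5.
  reduce S modulo (f_1, f_2, f_3, h_4, h_5):
  remainder -2b^2 - 2/5b + 12/5 ≠ 0; add h_6 = -2b^2 - 2/5b + 12/5 to the basis.

S(h_4,h_5): lcm = b^4. S = 1539/16b^3 - 3059/32b - 19/32.
  reduce S modulo (f_1, f_2, f_3, h_4, h_5, h_6):
  remainder -18943/10b + 18943/10 ≠ 0; add h_7 = -18943/10b + 18943/10 to the basis.

The other S-polynomials (S(f_1,h_4), S(f_2,h_4), S(f_3,h_4), S(f_1,h_5), S(f_2,h_5), S(f_3,h_5), S(f_1,h_6), S(f_2,h_6), S(f_3,h_6), S(h_4,h_6), S(h_5,h_6), S(f_1,h_7), S(f_2,h_7), S(f_3,h_7), S(h_4,h_7), S(h_5,h_7), S(h_6,h_7)) all reduce to 0 modulo the current basis, so we have a Gröbner basis.
Inter-reduce: drop elements whose leading term is divisible by another's, tail-reduce, and make monic.
Reduced Gröbner basis: {a - 1, b - 1}.
Label its elements g_1 = a - 1, g_2 = b - 1.

Reduce p = -1/2ab + 2/3a + 9b^2 - 7b - 61/6 modulo G:
  leading term ab: subtract (-1/2b)·g_1 from -1/2ab + 2/3a + 9b^2 - 7b - 61/6 → 2/3a + 9b^2 - 15/2b - 61/6
  leading term a: subtract (2/3)·g_1 from 2/3a + 9b^2 - 15/2b - 61/6 → 9b^2 - 15/2b - 19/2
  leading term b^2: subtract (9b)·g_2 from 9b^2 - 15/2b - 19/2 → 3/2b - 19/2
  leading term b: subtract (3/2)·g_2 from 3/2b - 19/2 → -8
  leading term 1: no divisor's leading term divides it; move -8 to the remainder.
  normal form = -8.
The normal form is nonzero, so p ∉ I. Since p minus its normal form lies in I, I + (p) = I + (r) where r = -8; decide whether this ideal is the whole ring.
Here r = -8 is a nonzero constant, hence a unit: 1 ∈ I + (p), the Gröbner basis of I + (p) is {1}, and the enlarged system has no common solution — adjoining p is inconsistent.

Adjoining -1/2ab + 2/3a + 9b^2 - 7b - 61/6 makes the ideal the whole ring: the system is inconsistent.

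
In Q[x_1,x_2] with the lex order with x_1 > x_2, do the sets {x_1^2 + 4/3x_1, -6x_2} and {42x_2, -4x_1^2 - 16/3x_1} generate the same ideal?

Yes, the ideals are equal.

Two ideals are equal iff their reduced Gröbner bases coincide (the reduced basis is unique for a fixed ordering).
Buchberger on the first generating set:
f_1 = x_1^2 + 4/3x_1, LT = x_1^2.
f_2 = -6x_2, LT = x_2.

The S-polynomials (S(f_1,f_2)) all reduce to 0 modulo the current basis, so we have a Gröbner basis.
Inter-reduce: drop elements whose leading term is divisible by another's, tail-reduce, and make monic.
Reduced Gröbner basis: {x_1^2 + 4/3x_1, x_2}.

Buchberger on the second generating set:
h_1 = 42x_2, LT = x_2.
h_2 = -4x_1^2 - 16/3x_1, LT = x_1^2.

The S-polynomials (S(h_1,h_2)) all reduce to 0 modulo the current basis, so we have a Gröbner basis.
Inter-reduce: drop elements whose leading term is divisible by another's, tail-reduce, and make monic.
Reduced Gröbner basis: {x_1^2 + 4/3x_1, x_2}.

The two bases agree; hence the ideals are identical.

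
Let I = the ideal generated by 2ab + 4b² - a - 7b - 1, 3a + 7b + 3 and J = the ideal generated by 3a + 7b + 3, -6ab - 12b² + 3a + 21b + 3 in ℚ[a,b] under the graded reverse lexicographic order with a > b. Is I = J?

For a fixed monomial order, each ideal has a unique reduced Gröbner basis; comparing bases decides equality.
Buchberger on the first generating set:
f_1 = 2ab + 4b² - a - 7b - 1, LT = ab.
f_2 = 3a + 7b + 3, LT = a.

S(f_1,f_2): lcm = ab. S = -⅓b² - ½a - 9/2b - ½.
  leading term b²: no divisor's leading term divides it; move -⅓b² to the remainder.
  leading term a: subtract (-⅙)·f_2 from -½a - 9/2b - ½ → -10/3b
  leading term b: no divisor's leading term divides it; move -10/3b to the remainder.
  remainder -⅓b² - 10/3b ≠ 0; add g_3 = -⅓b² - 10/3b to the basis.

The other S-polynomials (S(f_1,g_3), S(f_2,g_3)) all reduce to 0 modulo the current basis, so we have a Gröbner basis.
Inter-reduce: drop elements whose leading term is divisible by another's, tail-reduce, and make monic.
Reduced Gröbner basis: {b² + 10b, a + 7/3b + 1}.

Buchberger on the second generating set:
h_1 = 3a + 7b + 3, LT = a.
h_2 = -6ab - 12b² + 3a + 21b + 3, LT = ab.

S(h_1,h_2): lcm = ab. S = ⅓b² + ½a + 9/2b + ½.
  leading term b²: no divisor's leading term divides it; move ⅓b² to the remainder.
  leading term a: subtract (⅙)·h_1 from ½a + 9/2b + ½ → 10/3b
  leading term b: no divisor's leading term divides it; move 10/3b to the remainder.
  remainder ⅓b² + 10/3b ≠ 0; add k_3 = ⅓b² + 10/3b to the basis.

The other S-polynomials (S(h_1,k_3), S(h_2,k_3)) all reduce to 0 modulo the current basis, so we have a Gröbner basis.
Inter-reduce: drop elements whose leading term is divisible by another's, tail-reduce, and make monic.
Reduced Gröbner basis: {b² + 10b, a + 7/3b + 1}.

Same reduced basis, so the two generating sets span the same ideal.
The choice of monomial ordering does not affect the verdict — as long as both bases are computed under the same ordering, their equality decides ideal equality.

Yes, the ideals are equal.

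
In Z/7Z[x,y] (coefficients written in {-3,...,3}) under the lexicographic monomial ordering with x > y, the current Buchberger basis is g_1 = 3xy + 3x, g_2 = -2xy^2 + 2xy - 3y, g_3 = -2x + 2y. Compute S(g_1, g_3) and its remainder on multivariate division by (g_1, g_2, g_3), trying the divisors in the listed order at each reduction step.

lcm(LM(g_1), LM(g_3)) = xy.
S = (lcm/LT(g_1))·g_1 − (lcm/LT(g_3))·g_3 = x + y^2.
Reduce S modulo (g_1, g_2, g_3) in that order:
  leading term x: subtract (3)·g_3 from x + y^2 → y^2 + y
  leading term y^2: no divisor's leading term divides it; move y^2 to the remainder.
  leading term y: no divisor's leading term divides it; move y to the remainder.
The remainder y^2 + y is nonzero, so it would be added as the next basis element.
This is the inner loop of Buchberger's algorithm — each nonzero remainder becomes a new basis element.

S(g_1, g_3) = x + y^2; remainder on division = y^2 + y.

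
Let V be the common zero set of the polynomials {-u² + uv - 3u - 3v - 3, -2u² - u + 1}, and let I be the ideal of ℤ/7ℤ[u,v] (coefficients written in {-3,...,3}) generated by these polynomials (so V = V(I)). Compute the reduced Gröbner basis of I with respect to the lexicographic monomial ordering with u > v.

f_1 = -u² + uv - 3u - 3v - 3, LT = u².
f_2 = -2u² - u + 1, LT = u².

S(f_1,f_2): lcm = u². S = -uv - u + 3v.
  reduce S modulo (f_1, f_2):
  remainder -uv - u + 3v ≠ 0; add g_3 = -uv - u + 3v to the basis.

S(f_1,g_3): lcm = u²v. S = -u² - uv² - uv + 3v² + 3v.
  reduce S modulo (f_1, f_2, g_3):
  remainder -3u + 3v + 3 ≠ 0; add g_4 = -3u + 3v + 3 to the basis.

S(g_3,g_4): lcm = uv. S = u + v² - 2v.
  reduce S modulo (f_1, f_2, g_3, g_4):
  remainder v² - v + 1 ≠ 0; add g_5 = v² - v + 1 to the basis.

The other S-polynomials (S(f_2,g_3), S(f_1,g_4), S(f_2,g_4), S(f_1,g_5), S(f_2,g_5), S(g_3,g_5), S(g_4,g_5)) all reduce to 0 modulo the current basis, so we have a Gröbner basis.
Inter-reduce: drop elements whose leading term is divisible by another's, tail-reduce, and make monic.

G = {u - v - 1, v² - v + 1}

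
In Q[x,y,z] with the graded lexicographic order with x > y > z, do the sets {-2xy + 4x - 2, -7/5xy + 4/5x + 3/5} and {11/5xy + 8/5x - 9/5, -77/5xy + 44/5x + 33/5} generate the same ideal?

Equality of ideals is decidable: compute both reduced Gröbner bases (unique for the ordering) and check whether they agree.
Buchberger on the first generating set:
f_1 = -2xy + 4x - 2, LT = xy.
f_2 = -7/5xy + 4/5x + 3/5, LT = xy.

S(f_1,f_2): lcm = xy. S = -10/7x + 10/7.
  leading term x: no divisor's leading term divides it; move -10/7x to the remainder.
  leading term 1: no divisor's leading term divides it; move 10/7 to the remainder.
  remainder -10/7x + 10/7 ≠ 0; add g_3 = -10/7x + 10/7 to the basis.

S(f_1,g_3): lcm = xy. S = -2x + y + 1.
  leading term x: subtract (7/5)·g_3 from -2x + y + 1 → y - 1
  leading term y: no divisor's leading term divides it; move y to the remainder.
  leading term 1: no divisor's leading term divides it; move -1 to the remainder.
  remainder y - 1 ≠ 0; add g_4 = y - 1 to the basis.

S(f_2,g_3): lcm = xy. S = -4/7x + y - 3/7.
  leading term x: subtract (2/5)·g_3 from -4/7x + y - 3/7 → y - 1
  leading term y: subtract (1)·g_4 from y - 1 → 0
  remainder 0.

S(f_1,g_4): lcm = xy. S = -x + 1.
  leading term x: subtract (7/10)·g_3 from -x + 1 → 0
  remainder 0.

S(f_2,g_4): lcm = xy. S = 3/7x - 3/7.
  leading term x: subtract (-3/10)·g_3 from 3/7x - 3/7 → 0
  remainder 0.

S(g_3,g_4): leading monomials are coprime, so the S-polynomial reduces to 0 (Buchberger's first criterion).
Every S-polynomial of the final basis reduces to 0, so we have a Gröbner basis.
Inter-reduce: drop elements whose leading term is divisible by another's, tail-reduce, and make monic.
Reduced Gröbner basis: {x - 1, y - 1}.

Buchberger on the second generating set:
h_1 = 11/5xy + 8/5x - 9/5, LT = xy.
h_2 = -77/5xy + 44/5x + 33/5, LT = xy.

S(h_1,h_2): lcm = xy. S = 100/77x - 30/77.
  leading term x: no divisor's leading term divides it; move 100/77x to the remainder.
  leading term 1: no divisor's leading term divides it; move -30/77 to the remainder.
  remainder 100/77x - 30/77 ≠ 0; add k_3 = 100/77x - 30/77 to the basis.

S(h_1,k_3): lcm = xy. S = 8/11x + 3/10y - 9/11.
  leading term x: subtract (14/25)·k_3 from 8/11x + 3/10y - 9/11 → 3/10y - 3/5
  leading term y: no divisor's leading term divides it; move 3/10y to the remainder.
  leading term 1: no divisor's leading term divides it; move -3/5 to the remainder.
  remainder 3/10y - 3/5 ≠ 0; add k_4 = 3/10y - 3/5 to the basis.

S(h_2,k_3): lcm = xy. S = -4/7x + 3/10y - 3/7.
  leading term x: subtract (-11/25)·k_3 from -4/7x + 3/10y - 3/7 → 3/10y - 3/5
  leading term y: subtract (1)·k_4 from 3/10y - 3/5 → 0
  remainder 0.

S(h_1,k_4): lcm = xy. S = 30/11x - 9/11.
  leading term x: subtract (21/10)·k_3 from 30/11x - 9/11 → 0
  remainder 0.

S(h_2,k_4): lcm = xy. S = 10/7x - 3/7.
  leading term x: subtract (11/10)·k_3 from 10/7x - 3/7 → 0
  remainder 0.

S(k_3,k_4): leading monomials are coprime, so the S-polynomial reduces to 0 (Buchberger's first criterion).
Every S-polynomial of the final basis reduces to 0, so we have a Gröbner basis.
Inter-reduce: drop elements whose leading term is divisible by another's, tail-reduce, and make monic.
Reduced Gröbner basis: {x - 3/10, y - 2}.

These differ, so the ideals are not equal.
The same test decides containment: I ⊆ J iff every generator of I reduces to 0 modulo a Gröbner basis of J.

No, the ideals differ.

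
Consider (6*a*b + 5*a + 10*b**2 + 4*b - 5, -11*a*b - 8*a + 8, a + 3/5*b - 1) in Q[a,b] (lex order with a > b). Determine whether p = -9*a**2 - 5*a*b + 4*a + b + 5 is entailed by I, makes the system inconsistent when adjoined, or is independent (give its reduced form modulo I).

-9*a**2 - 5*a*b + 4*a + b + 5 lies in I (it reduces to 0).

First compute the reduced Gröbner basis of I by Buchberger's algorithm.
f_1 = 6*a*b + 5*a + 10*b**2 + 4*b - 5, LT = a*b.
f_2 = -11*a*b - 8*a + 8, LT = a*b.
f_3 = a + 3/5*b - 1, LT = a.

S(f_1,f_2): lcm = a*b. S = 7/66*a + 5/3*b**2 + 2/3*b - 7/66.
  leading term a: subtract (7/66)·f_3 from 7/66*a + 5/3*b**2 + 2/3*b - 7/66 → 5/3*b**2 + 199/330*b
  leading term b**2: no divisor's leading term divides it; move 5/3*b**2 to the remainder.
  leading term b: no divisor's leading term divides it; move 199/330*b to the remainder.
  remainder 5/3*b**2 + 199/330*b ≠ 0; add h_4 = 5/3*b**2 + 199/330*b to the basis.

S(f_1,f_3): lcm = a*b. S = 5/6*a + 16/15*b**2 + 5/3*b - 5/6.
  leading term a: subtract (5/6)·f_3 from 5/6*a + 16/15*b**2 + 5/3*b - 5/6 → 16/15*b**2 + 7/6*b
  leading term b**2: subtract (16/25)·h_4 from 16/15*b**2 + 7/6*b → 2147/2750*b
  leading term b: no divisor's leading term divides it; move 2147/2750*b to the remainder.
  remainder 2147/2750*b ≠ 0; add h_5 = 2147/2750*b to the basis.

The other S-polynomials (S(f_2,f_3), S(f_1,h_4), S(f_2,h_4), S(f_3,h_4), S(f_1,h_5), S(f_2,h_5), S(f_3,h_5), S(h_4,h_5)) all reduce to 0 modulo the current basis, so we have a Gröbner basis.
Inter-reduce: drop elements whose leading term is divisible by another's, tail-reduce, and make monic.
Reduced Gröbner basis: {a - 1, b}.
Label its elements g_1 = a - 1, g_2 = b.

Reduce p = -9*a**2 - 5*a*b + 4*a + b + 5 modulo G:
  leading term a**2: subtract (-9*a)·g_1 from -9*a**2 - 5*a*b + 4*a + b + 5 → -5*a*b - 5*a + b + 5
  leading term a*b: subtract (-5*b)·g_1 from -5*a*b - 5*a + b + 5 → -5*a - 4*b + 5
  leading term a: subtract (-5)·g_1 from -5*a - 4*b + 5 → -4*b
  leading term b: subtract (-4)·g_2 from -4*b → 0
  normal form = 0.
Since the normal form is 0, p ∈ I.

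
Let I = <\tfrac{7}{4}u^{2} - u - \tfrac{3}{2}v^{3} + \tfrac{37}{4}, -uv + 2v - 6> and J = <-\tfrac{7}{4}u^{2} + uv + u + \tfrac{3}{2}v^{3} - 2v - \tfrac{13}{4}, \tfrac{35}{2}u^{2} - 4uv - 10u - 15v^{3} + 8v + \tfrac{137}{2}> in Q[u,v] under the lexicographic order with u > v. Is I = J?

Equality of ideals is decidable: compute both reduced Gröbner bases (unique for the ordering) and check whether they agree.
Buchberger on the first generating set:
f_1 = \tfrac{7}{4}u^{2} - u - \tfrac{3}{2}v^{3} + \tfrac{37}{4}, LT = u^{2}.
f_2 = -uv + 2v - 6, LT = uv.

S(f_1,f_2): lcm = u^{2}v. S = \tfrac{10}{7}uv - 6u - \tfrac{6}{7}v^{4} + \tfrac{37}{7}v.
  leading term uv: subtract (-\tfrac{10}{7})·f_2 from \tfrac{10}{7}uv - 6u - \tfrac{6}{7}v^{4} + \tfrac{37}{7}v → -6u - \tfrac{6}{7}v^{4} + \tfrac{57}{7}v - \tfrac{60}{7}
  leading term u: no divisor's leading term divides it; move -6u to the remainder.
  leading term v^{4}: no divisor's leading term divides it; move -\tfrac{6}{7}v^{4} to the remainder.
  leading term v: no divisor's leading term divides it; move \tfrac{57}{7}v to the remainder.
  leading term 1: no divisor's leading term divides it; move -\tfrac{60}{7} to the remainder.
  remainder -6u - \tfrac{6}{7}v^{4} + \tfrac{57}{7}v - \tfrac{60}{7} ≠ 0; add g_3 = -6u - \tfrac{6}{7}v^{4} + \tfrac{57}{7}v - \tfrac{60}{7} to the basis.

S(f_2,g_3): lcm = uv. S = -\tfrac{1}{7}v^{5} + \tfrac{19}{14}v^{2} - \tfrac{24}{7}v + 6.
  leading term v^{5}: no divisor's leading term divides it; move -\tfrac{1}{7}v^{5} to the remainder.
  leading term v^{2}: no divisor's leading term divides it; move \tfrac{19}{14}v^{2} to the remainder.
  leading term v: no divisor's leading term divides it; move -\tfrac{24}{7}v to the remainder.
  leading term 1: no divisor's leading term divides it; move 6 to the remainder.
  remainder -\tfrac{1}{7}v^{5} + \tfrac{19}{14}v^{2} - \tfrac{24}{7}v + 6 ≠ 0; add g_4 = -\tfrac{1}{7}v^{5} + \tfrac{19}{14}v^{2} - \tfrac{24}{7}v + 6 to the basis.

The other S-polynomials (S(f_1,g_3), S(f_1,g_4), S(f_2,g_4), S(g_3,g_4)) all reduce to 0 modulo the current basis, so we have a Gröbner basis.
Inter-reduce: drop elements whose leading term is divisible by another's, tail-reduce, and make monic.
Reduced Gröbner basis: {u + \tfrac{1}{7}v^{4} - \tfrac{19}{14}v + \tfrac{10}{7}, v^{5} - \tfrac{19}{2}v^{2} + 24v - 42}.

Buchberger on the second generating set:
h_1 = -\tfrac{7}{4}u^{2} + uv + u + \tfrac{3}{2}v^{3} - 2v - \tfrac{13}{4}, LT = u^{2}.
h_2 = \tfrac{35}{2}u^{2} - 4uv - 10u - 15v^{3} + 8v + \tfrac{137}{2}, LT = u^{2}.

S(h_1,h_2): lcm = u^{2}. S = -\tfrac{12}{35}uv + \tfrac{24}{35}v - \tfrac{72}{35}.
  leading term uv: no divisor's leading term divides it; move -\tfrac{12}{35}uv to the remainder.
  leading term v: no divisor's leading term divides it; move \tfrac{24}{35}v to the remainder.
  leading term 1: no divisor's leading term divides it; move -\tfrac{72}{35} to the remainder.
  remainder -\tfrac{12}{35}uv + \tfrac{24}{35}v - \tfrac{72}{35} ≠ 0; add k_3 = -\tfrac{12}{35}uv + \tfrac{24}{35}v - \tfrac{72}{35} to the basis.

S(h_1,k_3): lcm = u^{2}v. S = -\tfrac{4}{7}uv^{2} + \tfrac{10}{7}uv - 6u - \tfrac{6}{7}v^{4} + \tfrac{8}{7}v^{2} + \tfrac{13}{7}v.
  leading term uv^{2}: subtract (\tfrac{5}{3}v)·k_3 from -\tfrac{4}{7}uv^{2} + \tfrac{10}{7}uv - 6u - \tfrac{6}{7}v^{4} + \tfrac{8}{7}v^{2} + \tfrac{13}{7}v → \tfrac{10}{7}uv - 6u - \tfrac{6}{7}v^{4} + \tfrac{37}{7}v
  leading term uv: subtract (-\tfrac{25}{6})·k_3 from \tfrac{10}{7}uv - 6u - \tfrac{6}{7}v^{4} + \tfrac{37}{7}v → -6u - \tfrac{6}{7}v^{4} + \tfrac{57}{7}v - \tfrac{60}{7}
  leading term u: no divisor's leading term divides it; move -6u to the remainder.
  leading term v^{4}: no divisor's leading term divides it; move -\tfrac{6}{7}v^{4} to the remainder.
  leading term v: no divisor's leading term divides it; move \tfrac{57}{7}v to the remainder.
  leading term 1: no divisor's leading term divides it; move -\tfrac{60}{7} to the remainder.
  remainder -6u - \tfrac{6}{7}v^{4} + \tfrac{57}{7}v - \tfrac{60}{7} ≠ 0; add k_4 = -6u - \tfrac{6}{7}v^{4} + \tfrac{57}{7}v - \tfrac{60}{7} to the basis.

S(k_3,k_4): lcm = uv. S = -\tfrac{1}{7}v^{5} + \tfrac{19}{14}v^{2} - \tfrac{24}{7}v + 6.
  leading term v^{5}: no divisor's leading term divides it; move -\tfrac{1}{7}v^{5} to the remainder.
  leading term v^{2}: no divisor's leading term divides it; move \tfrac{19}{14}v^{2} to the remainder.
  leading term v: no divisor's leading term divides it; move -\tfrac{24}{7}v to the remainder.
  leading term 1: no divisor's leading term divides it; move 6 to the remainder.
  remainder -\tfrac{1}{7}v^{5} + \tfrac{19}{14}v^{2} - \tfrac{24}{7}v + 6 ≠ 0; add k_5 = -\tfrac{1}{7}v^{5} + \tfrac{19}{14}v^{2} - \tfrac{24}{7}v + 6 to the basis.

The other S-polynomials (S(h_2,k_3), S(h_1,k_4), S(h_2,k_4), S(h_1,k_5), S(h_2,k_5), S(k_3,k_5), S(k_4,k_5)) all reduce to 0 modulo the current basis, so we have a Gröbner basis.
Inter-reduce: drop elements whose leading term is divisible by another's, tail-reduce, and make monic.
Reduced Gröbner basis: {u + \tfrac{1}{7}v^{4} - \tfrac{19}{14}v + \tfrac{10}{7}, v^{5} - \tfrac{19}{2}v^{2} + 24v - 42}.

The two bases agree; hence the ideals are identical.

Yes, the ideals are equal.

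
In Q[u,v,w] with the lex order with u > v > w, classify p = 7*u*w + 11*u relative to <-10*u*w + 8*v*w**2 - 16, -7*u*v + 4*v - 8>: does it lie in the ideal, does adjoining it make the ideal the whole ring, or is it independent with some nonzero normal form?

7*u*w + 11*u is independent of I; its normal form modulo I is 11*u + 28/5*v*w**2 - 56/5.

First compute the reduced Gröbner basis of I by Buchberger's algorithm.
f_1 = -10*u*w + 8*v*w**2 - 16, LT = u*w.
f_2 = -7*u*v + 4*v - 8, LT = u*v.

S(f_1,f_2): lcm = u*v*w. S = -4/5*v**2*w**2 + 4/7*v*w + 8/5*v - 8/7*w.
  leading term v**2*w**2: no divisor's leading term divides it; move -4/5*v**2*w**2 to the remainder.
  leading term v*w: no divisor's leading term divides it; move 4/7*v*w to the remainder.
  leading term v: no divisor's leading term divides it; move 8/5*v to the remainder.
  leading term w: no divisor's leading term divides it; move -8/7*w to the remainder.
  remainder -4/5*v**2*w**2 + 4/7*v*w + 8/5*v - 8/7*w ≠ 0; add h_3 = -4/5*v**2*w**2 + 4/7*v*w + 8/5*v - 8/7*w to the basis.

The other S-polynomials (S(f_1,h_3), S(f_2,h_3)) all reduce to 0 modulo the current basis, so we have a Gröbner basis.
Inter-reduce: drop elements whose leading term is divisible by another's, tail-reduce, and make monic.
Reduced Gröbner basis: {u*v - 4/7*v + 8/7, u*w - 4/5*v*w**2 + 8/5, v**2*w**2 - 5/7*v*w - 2*v + 10/7*w}.
Label its elements g_1 = u*v - 4/7*v + 8/7, g_2 = u*w - 4/5*v*w**2 + 8/5, g_3 = v**2*w**2 - 5/7*v*w - 2*v + 10/7*w.

Reduce p = 7*u*w + 11*u modulo G:
  leading term u*w: subtract (7)·g_2 from 7*u*w + 11*u → 11*u + 28/5*v*w**2 - 56/5
  leading term u: no divisor's leading term divides it; move 11*u to the remainder.
  leading term v*w**2: no divisor's leading term divides it; move 28/5*v*w**2 to the remainder.
  leading term 1: no divisor's leading term divides it; move -56/5 to the remainder.
  normal form = 11*u + 28/5*v*w**2 - 56/5.
The normal form is nonzero, so p ∉ I. Since p minus its normal form lies in I, I + (p) = I + (r) where r = 11*u + 28/5*v*w**2 - 56/5; decide whether this ideal is the whole ring.
Run Buchberger on G together with r (pairs among the g_i already reduce to 0 since G is a Gröbner basis):
g_1 = u*v - 4/7*v + 8/7, LT = u*v.
g_2 = u*w - 4/5*v*w**2 + 8/5, LT = u*w.
g_3 = v**2*w**2 - 5/7*v*w - 2*v + 10/7*w, LT = v**2*w**2.
r = 11*u + 28/5*v*w**2 - 56/5, LT = u.

S(g_1,r): lcm = u*v. S = -28/55*v**2*w**2 + 172/385*v + 8/7.
  leading term v**2*w**2: subtract (-28/55)·g_3 from -28/55*v**2*w**2 + 172/385*v + 8/7 → -4/11*v*w - 4/7*v + 8/11*w + 8/7
  leading term v*w: no divisor's leading term divides it; move -4/11*v*w to the remainder.
  leading term v: no divisor's leading term divides it; move -4/7*v to the remainder.
  leading term w: no divisor's leading term divides it; move 8/11*w to the remainder.
  leading term 1: no divisor's leading term divides it; move 8/7 to the remainder.
  remainder -4/11*v*w - 4/7*v + 8/11*w + 8/7 ≠ 0; add m_5 = -4/11*v*w - 4/7*v + 8/11*w + 8/7 to the basis.

S(g_2,r): lcm = u*w. S = -28/55*v*w**3 - 4/5*v*w**2 + 56/55*w + 8/5.
  leading term v*w**3: subtract (7/5*w**2)·m_5 from -28/55*v*w**3 - 4/5*v*w**2 + 56/55*w + 8/5 → -56/55*w**3 - 8/5*w**2 + 56/55*w + 8/5
  leading term w**3: no divisor's leading term divides it; move -56/55*w**3 to the remainder.
  leading term w**2: no divisor's leading term divides it; move -8/5*w**2 to the remainder.
  leading term w: no divisor's leading term divides it; move 56/55*w to the remainder.
  leading term 1: no divisor's leading term divides it; move 8/5 to the remainder.
  remainder -56/55*w**3 - 8/5*w**2 + 56/55*w + 8/5 ≠ 0; add m_6 = -56/55*w**3 - 8/5*w**2 + 56/55*w + 8/5 to the basis.

S(g_3,m_5): lcm = v**2*w**2. S = -11/7*v**2*w + 2*v*w**2 + 17/7*v*w - 2*v + 10/7*w.
  leading term v**2*w: subtract (121/28*v)·m_5 from -11/7*v**2*w + 2*v*w**2 + 17/7*v*w - 2*v + 10/7*w → 121/49*v**2 + 2*v*w**2 - 5/7*v*w - 340/49*v + 10/7*w
  leading term v**2: no divisor's leading term divides it; move 121/49*v**2 to the remainder.
  leading term v*w**2: subtract (-11/2*w)·m_5 from 2*v*w**2 - 5/7*v*w - 340/49*v + 10/7*w → -27/7*v*w - 340/49*v + 4*w**2 + 54/7*w
  leading term v*w: subtract (297/28)·m_5 from -27/7*v*w - 340/49*v + 4*w**2 + 54/7*w → -43/49*v + 4*w**2 - 594/49
  leading term v: no divisor's leading term divides it; move -43/49*v to the remainder.
  leading term w**2: no divisor's leading term divides it; move 4*w**2 to the remainder.
  leading term 1: no divisor's leading term divides it; move -594/49 to the remainder.
  remainder 121/49*v**2 - 43/49*v + 4*w**2 - 594/49 ≠ 0; add m_7 = 121/49*v**2 - 43/49*v + 4*w**2 - 594/49 to the basis.

The other S-polynomials (S(g_1,g_2), S(g_1,g_3), S(g_2,g_3), S(g_3,r), S(g_1,m_5), S(g_2,m_5), S(r,m_5), S(g_1,m_6), S(g_2,m_6), S(g_3,m_6), S(r,m_6), S(m_5,m_6), S(g_1,m_7), S(g_2,m_7), S(g_3,m_7), S(r,m_7), S(m_5,m_7), S(m_6,m_7)) all reduce to 0 modulo the current basis, so we have a Gröbner basis.
Inter-reduce: drop elements whose leading term is divisible by another's, tail-reduce, and make monic.
Reduced Gröbner basis: {u + 44/35*v + 56/55*w**2 - 272/77, v**2 - 43/121*v + 196/121*w**2 - 54/11, v*w + 11/7*v - 2*w - 22/7, w**3 + 11/7*w**2 - w - 11/7}.
The reduced Gröbner basis of I + (p) is {u + 44/35*v + 56/55*w**2 - 272/77, v**2 - 43/121*v + 196/121*w**2 - 54/11, v*w + 11/7*v - 2*w - 22/7, w**3 + 11/7*w**2 - w - 11/7} ≠ {1}, a proper ideal, so the enlarged system stays consistent: p is independent of I, with normal form 11*u + 28/5*v*w**2 - 56/5.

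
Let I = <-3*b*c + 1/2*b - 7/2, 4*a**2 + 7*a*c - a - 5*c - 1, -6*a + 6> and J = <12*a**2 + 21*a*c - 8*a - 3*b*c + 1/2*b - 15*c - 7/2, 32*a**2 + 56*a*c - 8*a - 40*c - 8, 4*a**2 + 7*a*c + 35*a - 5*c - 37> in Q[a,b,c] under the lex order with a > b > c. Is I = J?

No, the ideals differ.

For a fixed monomial order, each ideal has a unique reduced Gröbner basis; comparing bases decides equality.
Buchberger on the first generating set:
f_1 = -3*b*c + 1/2*b - 7/2, LT = b*c.
f_2 = 4*a**2 + 7*a*c - a - 5*c - 1, LT = a**2.
f_3 = -6*a + 6, LT = a.

S(f_2,f_3): lcm = a**2. S = 7/4*a*c + 3/4*a - 5/4*c - 1/4.
  leading term a*c: subtract (-7/24*c)·f_3 from 7/4*a*c + 3/4*a - 5/4*c - 1/4 → 3/4*a + 1/2*c - 1/4
  leading term a: subtract (-1/8)·f_3 from 3/4*a + 1/2*c - 1/4 → 1/2*c + 1/2
  leading term c: no divisor's leading term divides it; move 1/2*c to the remainder.
  leading term 1: no divisor's leading term divides it; move 1/2 to the remainder.
  remainder 1/2*c + 1/2 ≠ 0; add g_4 = 1/2*c + 1/2 to the basis.

S(f_1,g_4): lcm = b*c. S = -7/6*b + 7/6.
  leading term b: no divisor's leading term divides it; move -7/6*b to the remainder.
  leading term 1: no divisor's leading term divides it; move 7/6 to the remainder.
  remainder -7/6*b + 7/6 ≠ 0; add g_5 = -7/6*b + 7/6 to the basis.

The other S-polynomials (S(f_1,f_2), S(f_1,f_3), S(f_2,g_4), S(f_3,g_4), S(f_1,g_5), S(f_2,g_5), S(f_3,g_5), S(g_4,g_5)) all reduce to 0 modulo the current basis, so we have a Gröbner basis.
Inter-reduce: drop elements whose leading term is divisible by another's, tail-reduce, and make monic.
Reduced Gröbner basis: {a - 1, b - 1, c + 1}.

Buchberger on the second generating set:
h_1 = 12*a**2 + 21*a*c - 8*a - 3*b*c + 1/2*b - 15*c - 7/2, LT = a**2.
h_2 = 32*a**2 + 56*a*c - 8*a - 40*c - 8, LT = a**2.
h_3 = 4*a**2 + 7*a*c + 35*a - 5*c - 37, LT = a**2.

S(h_1,h_2): lcm = a**2. S = -5/12*a - 1/4*b*c + 1/24*b - 1/24.
  leading term a: no divisor's leading term divides it; move -5/12*a to the remainder.
  leading term b*c: no divisor's leading term divides it; move -1/4*b*c to the remainder.
  leading term b: no divisor's leading term divides it; move 1/24*b to the remainder.
  leading term 1: no divisor's leading term divides it; move -1/24 to the remainder.
  remainder -5/12*a - 1/4*b*c + 1/24*b - 1/24 ≠ 0; add k_4 = -5/12*a - 1/4*b*c + 1/24*b - 1/24 to the basis.

S(h_1,h_3): lcm = a**2. S = -113/12*a - 1/4*b*c + 1/24*b + 215/24.
  leading term a: subtract (113/5)·k_4 from -113/12*a - 1/4*b*c + 1/24*b + 215/24 → 27/5*b*c - 9/10*b + 99/10
  leading term b*c: no divisor's leading term divides it; move 27/5*b*c to the remainder.
  leading term b: no divisor's leading term divides it; move -9/10*b to the remainder.
  leading term 1: no divisor's leading term divides it; move 99/10 to the remainder.
  remainder 27/5*b*c - 9/10*b + 99/10 ≠ 0; add k_5 = 27/5*b*c - 9/10*b + 99/10 to the basis.

S(h_1,k_4): lcm = a**2. S = -3/5*a*b*c + 1/10*a*b + 7/4*a*c - 23/30*a - 1/4*b*c + 1/24*b - 5/4*c - 7/24.
  leading term a*b*c: subtract (36/25*b*c)·k_4 from -3/5*a*b*c + 1/10*a*b + 7/4*a*c - 23/30*a - 1/4*b*c + 1/24*b - 5/4*c - 7/24 → 1/10*a*b + 7/4*a*c - 23/30*a + 9/25*b**2*c**2 - 3/50*b**2*c - 19/100*b*c + 1/24*b - 5/4*c - 7/24
  leading term a*b: subtract (-6/25*b)·k_4 from 1/10*a*b + 7/4*a*c - 23/30*a + 9/25*b**2*c**2 - 3/50*b**2*c - 19/100*b*c + 1/24*b - 5/4*c - 7/24 → 7/4*a*c - 23/30*a + 9/25*b**2*c**2 - 3/25*b**2*c + 1/100*b**2 - 19/100*b*c + 19/600*b - 5/4*c - 7/24
  leading term a*c: subtract (-21/5*c)·k_4 from 7/4*a*c - 23/30*a + 9/25*b**2*c**2 - 3/25*b**2*c + 1/100*b**2 - 19/100*b*c + 19/600*b - 5/4*c - 7/24 → -23/30*a + 9/25*b**2*c**2 - 3/25*b**2*c + 1/100*b**2 - 21/20*b*c**2 - 3/200*b*c + 19/600*b - 57/40*c - 7/24
  leading term a: subtract (46/25)·k_4 from -23/30*a + 9/25*b**2*c**2 - 3/25*b**2*c + 1/100*b**2 - 21/20*b*c**2 - 3/200*b*c + 19/600*b - 57/40*c - 7/24 → 9/25*b**2*c**2 - 3/25*b**2*c + 1/100*b**2 - 21/20*b*c**2 + 89/200*b*c - 9/200*b - 57/40*c - 43/200
  leading term b**2*c**2: subtract (1/15*b*c)·k_5 from 9/25*b**2*c**2 - 3/25*b**2*c + 1/100*b**2 - 21/20*b*c**2 + 89/200*b*c - 9/200*b - 57/40*c - 43/200 → -3/50*b**2*c + 1/100*b**2 - 21/20*b*c**2 - 43/200*b*c - 9/200*b - 57/40*c - 43/200
  leading term b**2*c: subtract (-1/90*b)·k_5 from -3/50*b**2*c + 1/100*b**2 - 21/20*b*c**2 - 43/200*b*c - 9/200*b - 57/40*c - 43/200 → -21/20*b*c**2 - 43/200*b*c + 13/200*b - 57/40*c - 43/200
  leading term b*c**2: subtract (-7/36*c)·k_5 from -21/20*b*c**2 - 43/200*b*c + 13/200*b - 57/40*c - 43/200 → -39/100*b*c + 13/200*b + 1/2*c - 43/200
  leading term b*c: subtract (-13/180)·k_5 from -39/100*b*c + 13/200*b + 1/2*c - 43/200 → 1/2*c + 1/2
  leading term c: no divisor's leading term divides it; move 1/2*c to the remainder.
  leading term 1: no divisor's leading term divides it; move 1/2 to the remainder.
  remainder 1/2*c + 1/2 ≠ 0; add k_6 = 1/2*c + 1/2 to the basis.

S(k_5,k_6): lcm = b*c. S = -7/6*b + 11/6.
  leading term b: no divisor's leading term divides it; move -7/6*b to the remainder.
  leading term 1: no divisor's leading term divides it; move 11/6 to the remainder.
  remainder -7/6*b + 11/6 ≠ 0; add k_7 = -7/6*b + 11/6 to the basis.

The other S-polynomials (S(h_2,h_3), S(h_2,k_4), S(h_3,k_4), S(h_1,k_5), S(h_2,k_5), S(h_3,k_5), S(k_4,k_5), S(h_1,k_6), S(h_2,k_6), S(h_3,k_6), S(k_4,k_6), S(h_1,k_7), S(h_2,k_7), S(h_3,k_7), S(k_4,k_7), S(k_5,k_7), S(k_6,k_7)) all reduce to 0 modulo the current basis, so we have a Gröbner basis.
Inter-reduce: drop elements whose leading term is divisible by another's, tail-reduce, and make monic.
Reduced Gröbner basis: {a - 1, b - 11/7, c + 1}.

The bases are distinct; the ideals are different.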